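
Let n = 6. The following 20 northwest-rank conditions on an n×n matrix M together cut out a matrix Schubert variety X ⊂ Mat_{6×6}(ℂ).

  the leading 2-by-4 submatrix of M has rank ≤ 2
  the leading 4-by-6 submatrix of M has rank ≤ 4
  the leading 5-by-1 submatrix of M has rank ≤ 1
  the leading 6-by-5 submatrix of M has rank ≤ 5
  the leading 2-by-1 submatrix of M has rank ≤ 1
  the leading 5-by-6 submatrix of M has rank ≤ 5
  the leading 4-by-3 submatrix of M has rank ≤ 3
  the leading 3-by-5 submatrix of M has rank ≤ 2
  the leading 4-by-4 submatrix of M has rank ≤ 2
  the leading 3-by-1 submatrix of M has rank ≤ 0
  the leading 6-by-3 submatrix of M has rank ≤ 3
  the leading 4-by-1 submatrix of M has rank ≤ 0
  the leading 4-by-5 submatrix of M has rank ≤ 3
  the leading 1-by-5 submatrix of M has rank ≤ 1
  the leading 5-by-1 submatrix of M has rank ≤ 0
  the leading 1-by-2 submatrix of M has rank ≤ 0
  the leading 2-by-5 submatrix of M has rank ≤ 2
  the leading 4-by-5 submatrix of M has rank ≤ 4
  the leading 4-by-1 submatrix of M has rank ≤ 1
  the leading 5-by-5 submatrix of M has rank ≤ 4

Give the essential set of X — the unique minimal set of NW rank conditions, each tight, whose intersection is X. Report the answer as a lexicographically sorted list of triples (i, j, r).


The tightest implied rank at each (i,j), from the 20 conditions:

  R[1]: 0  0  1  1  1  1
  R[2]: 0  1  2  2  2  2
  R[3]: 0  1  2  2  2  3
  R[4]: 0  1  2  2  3  4
  R[5]: 0  1  2  3  4  5
  R[6]: 1  2  3  4  5  6

the unique w with this rank table is (3, 2, 6, 5, 4, 1).

4 SE-corners of the 9-cell Rothe diagram give Ess(w):

[(1, 2, 0), (3, 5, 2), (4, 4, 2), (5, 1, 0)]


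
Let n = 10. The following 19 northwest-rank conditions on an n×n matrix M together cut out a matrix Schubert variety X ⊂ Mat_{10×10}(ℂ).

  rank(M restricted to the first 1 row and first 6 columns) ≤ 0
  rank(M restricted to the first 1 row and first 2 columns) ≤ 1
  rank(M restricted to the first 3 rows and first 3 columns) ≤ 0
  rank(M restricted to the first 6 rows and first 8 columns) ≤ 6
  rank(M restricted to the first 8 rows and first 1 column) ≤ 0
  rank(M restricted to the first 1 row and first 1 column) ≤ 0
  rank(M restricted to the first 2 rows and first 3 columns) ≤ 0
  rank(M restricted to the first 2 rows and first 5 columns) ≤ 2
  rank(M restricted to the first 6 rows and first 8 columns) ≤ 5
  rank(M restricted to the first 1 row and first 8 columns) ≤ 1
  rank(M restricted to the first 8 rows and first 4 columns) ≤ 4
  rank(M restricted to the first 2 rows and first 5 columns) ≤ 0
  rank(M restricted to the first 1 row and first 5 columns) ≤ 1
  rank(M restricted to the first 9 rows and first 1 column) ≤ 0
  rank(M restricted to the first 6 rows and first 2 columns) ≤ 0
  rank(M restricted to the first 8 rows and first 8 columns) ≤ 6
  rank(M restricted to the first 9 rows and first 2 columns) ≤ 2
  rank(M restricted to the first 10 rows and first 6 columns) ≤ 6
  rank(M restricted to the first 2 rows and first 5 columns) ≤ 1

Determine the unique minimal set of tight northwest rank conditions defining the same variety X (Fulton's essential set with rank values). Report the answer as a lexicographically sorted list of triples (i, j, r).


Reconstructing r_w from the 19 given conditions:

  i=1: 0 0 0 0 0 0 1 1 1 1
  i=2: 0 0 0 0 0 1 2 2 2 2
  i=3: 0 0 0 1 1 2 3 3 3 3
  i=4: 0 0 1 2 2 3 4 4 4 4
  i=5: 0 0 1 2 3 4 5 5 5 5
  i=6: 0 0 1 2 3 4 5 5 6 6
  i=7: 0 1 2 3 4 5 6 6 7 7
  i=8: 0 1 2 3 4 5 6 6 7 8
  i=9: 0 1 2 3 4 5 6 7 8 9
  i=10: 1 2 3 4 5 6 7 8 9 10

the unique w with this rank table is (7, 6, 4, 3, 5, 9, 2, 10, 8, 1).

Rothe diagram D(w) (25 cells), 7 SE-corners (essential conditions):

[(1, 6, 0), (2, 5, 0), (3, 3, 0), (6, 2, 0), (6, 8, 5), (8, 8, 6), (9, 1, 0)]


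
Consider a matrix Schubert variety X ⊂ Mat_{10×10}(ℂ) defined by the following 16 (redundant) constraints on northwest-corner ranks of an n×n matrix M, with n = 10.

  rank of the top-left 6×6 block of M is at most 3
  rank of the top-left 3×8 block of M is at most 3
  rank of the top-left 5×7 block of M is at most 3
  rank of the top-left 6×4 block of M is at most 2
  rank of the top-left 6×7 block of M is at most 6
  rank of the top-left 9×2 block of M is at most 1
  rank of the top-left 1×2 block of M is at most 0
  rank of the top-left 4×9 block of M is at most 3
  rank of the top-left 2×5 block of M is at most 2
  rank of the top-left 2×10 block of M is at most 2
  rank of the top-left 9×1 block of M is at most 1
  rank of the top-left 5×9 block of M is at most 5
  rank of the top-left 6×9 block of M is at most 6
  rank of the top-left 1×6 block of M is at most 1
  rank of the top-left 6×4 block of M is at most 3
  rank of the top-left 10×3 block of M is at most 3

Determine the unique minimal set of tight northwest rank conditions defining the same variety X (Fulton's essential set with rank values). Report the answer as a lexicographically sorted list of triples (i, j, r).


The tightest implied rank at each (i,j), from the 16 conditions:

  0  0  1  1  1  1  1  1  1  1
  1  1  2  2  2  2  2  2  2  2
  1  1  2  2  3  3  3  3  3  3
  1  1  2  2  3  3  3  3  3  4
  1  1  2  2  3  3  3  4  4  5
  1  1  2  2  3  3  4  5  5  6
  1  1  2  3  4  4  5  6  6  7
  1  1  2  3  4  5  6  7  7  8
  1  1  2  3  4  5  6  7  8  9
  1  2  3  4  5  6  7  8  9  10

hence w(1..10) = (3, 1, 5, 10, 8, 7, 4, 6, 9, 2).

ℓ(w)=20; the 6 essential cells (i,j,r):

[(1, 2, 0), (4, 9, 3), (5, 7, 3), (6, 4, 2), (6, 6, 3), (9, 2, 1)]


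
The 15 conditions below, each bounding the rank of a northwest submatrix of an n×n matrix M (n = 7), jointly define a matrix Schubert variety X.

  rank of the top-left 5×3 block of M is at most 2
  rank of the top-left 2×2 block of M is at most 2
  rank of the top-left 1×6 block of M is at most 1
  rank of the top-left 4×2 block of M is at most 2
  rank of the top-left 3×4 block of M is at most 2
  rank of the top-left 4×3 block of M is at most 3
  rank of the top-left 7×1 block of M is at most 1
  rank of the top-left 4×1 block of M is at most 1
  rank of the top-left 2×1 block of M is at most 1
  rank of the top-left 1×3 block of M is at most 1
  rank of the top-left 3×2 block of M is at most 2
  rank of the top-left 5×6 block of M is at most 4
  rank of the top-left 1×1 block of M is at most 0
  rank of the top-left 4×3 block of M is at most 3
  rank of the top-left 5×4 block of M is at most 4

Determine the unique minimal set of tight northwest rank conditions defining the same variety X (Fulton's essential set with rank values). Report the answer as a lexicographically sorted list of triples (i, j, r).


Computing R[i][j] = min implied NW-rank bound (n=7, 15 conditions):

  R[1]: 0  1  1  1  1  1  1
  R[2]: 1  2  2  2  2  2  2
  R[3]: 1  2  2  2  3  3  3
  R[4]: 1  2  2  3  4  4  4
  R[5]: 1  2  2  3  4  4  5
  R[6]: 1  2  3  4  5  5  6
  R[7]: 1  2  3  4  5  6  7

giving w = (2, 1, 5, 4, 7, 3, 6) via Δ²R.

ℓ(w)=6; the 4 essential cells (i,j,r):

[(1, 1, 0), (3, 4, 2), (5, 3, 2), (5, 6, 4)]


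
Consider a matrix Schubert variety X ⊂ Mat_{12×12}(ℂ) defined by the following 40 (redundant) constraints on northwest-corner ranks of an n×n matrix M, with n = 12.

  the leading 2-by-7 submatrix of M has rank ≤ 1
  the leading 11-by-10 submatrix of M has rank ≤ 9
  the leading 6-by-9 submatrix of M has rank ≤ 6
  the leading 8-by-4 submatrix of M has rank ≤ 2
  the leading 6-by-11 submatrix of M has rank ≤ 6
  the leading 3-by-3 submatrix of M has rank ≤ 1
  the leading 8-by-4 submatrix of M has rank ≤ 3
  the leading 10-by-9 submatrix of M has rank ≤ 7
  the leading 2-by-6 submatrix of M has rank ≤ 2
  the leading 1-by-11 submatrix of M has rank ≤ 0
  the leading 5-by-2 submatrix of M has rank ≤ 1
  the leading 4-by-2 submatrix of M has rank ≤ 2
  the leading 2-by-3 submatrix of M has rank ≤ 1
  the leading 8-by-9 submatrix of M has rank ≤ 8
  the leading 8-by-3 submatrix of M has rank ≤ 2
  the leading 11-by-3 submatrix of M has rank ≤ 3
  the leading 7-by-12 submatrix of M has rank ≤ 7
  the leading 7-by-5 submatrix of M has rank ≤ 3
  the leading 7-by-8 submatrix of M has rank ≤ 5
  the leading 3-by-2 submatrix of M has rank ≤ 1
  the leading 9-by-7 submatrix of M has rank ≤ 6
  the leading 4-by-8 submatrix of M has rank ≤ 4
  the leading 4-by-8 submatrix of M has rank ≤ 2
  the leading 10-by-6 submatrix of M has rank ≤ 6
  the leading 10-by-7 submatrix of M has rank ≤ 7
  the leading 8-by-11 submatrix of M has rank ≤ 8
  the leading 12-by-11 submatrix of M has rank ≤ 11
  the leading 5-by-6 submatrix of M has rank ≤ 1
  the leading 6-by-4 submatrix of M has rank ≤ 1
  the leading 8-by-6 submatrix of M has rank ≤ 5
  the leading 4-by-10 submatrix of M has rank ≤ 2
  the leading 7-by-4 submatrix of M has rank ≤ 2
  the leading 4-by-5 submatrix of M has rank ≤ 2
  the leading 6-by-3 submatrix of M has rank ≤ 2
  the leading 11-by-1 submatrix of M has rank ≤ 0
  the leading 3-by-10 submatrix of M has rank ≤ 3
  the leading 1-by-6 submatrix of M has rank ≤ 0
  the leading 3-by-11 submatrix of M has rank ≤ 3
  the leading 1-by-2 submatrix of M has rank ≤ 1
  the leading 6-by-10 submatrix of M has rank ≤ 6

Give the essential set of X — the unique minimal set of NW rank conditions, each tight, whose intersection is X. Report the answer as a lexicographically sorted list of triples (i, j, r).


Reconstructing r_w from the 40 given conditions:

  0  0  0  0  0  0  0  0  0  0  0  1
  0  1  1  1  1  1  1  1  1  1  1  2
  0  1  1  1  1  1  2  2  2  2  2  3
  0  1  1  1  1  1  2  2  2  2  3  4
  0  1  1  1  1  1  2  3  3  3  4  5
  0  1  1  1  2  2  3  4  4  4  5  6
  0  1  2  2  3  3  4  5  5  5  6  7
  0  1  2  2  3  4  5  6  6  6  7  8
  0  1  2  3  4  5  6  7  7  7  8  9
  0  1  2  3  4  5  6  7  7  8  9  10
  0  1  2  3  4  5  6  7  8  9  10  11
  1  2  3  4  5  6  7  8  9  10  11  12

second differences of R give the permutation w = (12, 2, 7, 11, 8, 5, 3, 6, 4, 10, 9, 1).

7 SE-corners of the 40-cell Rothe diagram give Ess(w):

[(1, 11, 0), (4, 10, 2), (5, 6, 1), (6, 4, 1), (8, 4, 2), (10, 9, 7), (11, 1, 0)]


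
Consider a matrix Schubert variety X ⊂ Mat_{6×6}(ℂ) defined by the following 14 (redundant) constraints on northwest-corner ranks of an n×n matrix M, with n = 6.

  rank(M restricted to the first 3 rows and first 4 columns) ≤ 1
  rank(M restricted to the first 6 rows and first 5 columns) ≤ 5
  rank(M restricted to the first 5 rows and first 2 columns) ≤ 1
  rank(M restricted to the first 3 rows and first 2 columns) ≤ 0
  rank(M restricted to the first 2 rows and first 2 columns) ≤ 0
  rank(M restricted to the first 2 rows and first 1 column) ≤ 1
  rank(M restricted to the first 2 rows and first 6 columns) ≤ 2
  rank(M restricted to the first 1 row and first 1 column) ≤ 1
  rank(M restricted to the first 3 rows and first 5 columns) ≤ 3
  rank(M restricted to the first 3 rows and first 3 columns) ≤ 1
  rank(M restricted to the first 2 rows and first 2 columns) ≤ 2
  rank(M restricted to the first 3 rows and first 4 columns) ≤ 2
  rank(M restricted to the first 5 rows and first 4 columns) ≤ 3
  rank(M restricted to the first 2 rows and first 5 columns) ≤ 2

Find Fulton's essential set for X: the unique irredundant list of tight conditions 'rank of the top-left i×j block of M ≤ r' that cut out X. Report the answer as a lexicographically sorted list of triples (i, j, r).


Recovering R(i,j) via the rank-extension bound from the 14 conditions:

  R[1]: 0 | 0 | 1 | 1 | 1 | 1
  R[2]: 0 | 0 | 1 | 1 | 2 | 2
  R[3]: 0 | 0 | 1 | 1 | 2 | 3
  R[4]: 1 | 1 | 2 | 2 | 3 | 4
  R[5]: 1 | 1 | 2 | 3 | 4 | 5
  R[6]: 1 | 2 | 3 | 4 | 5 | 6

the unique w with this rank table is (3, 5, 6, 1, 4, 2).

ℓ(w)=9; the 3 essential cells (i,j,r):

[(3, 2, 0), (3, 4, 1), (5, 2, 1)]


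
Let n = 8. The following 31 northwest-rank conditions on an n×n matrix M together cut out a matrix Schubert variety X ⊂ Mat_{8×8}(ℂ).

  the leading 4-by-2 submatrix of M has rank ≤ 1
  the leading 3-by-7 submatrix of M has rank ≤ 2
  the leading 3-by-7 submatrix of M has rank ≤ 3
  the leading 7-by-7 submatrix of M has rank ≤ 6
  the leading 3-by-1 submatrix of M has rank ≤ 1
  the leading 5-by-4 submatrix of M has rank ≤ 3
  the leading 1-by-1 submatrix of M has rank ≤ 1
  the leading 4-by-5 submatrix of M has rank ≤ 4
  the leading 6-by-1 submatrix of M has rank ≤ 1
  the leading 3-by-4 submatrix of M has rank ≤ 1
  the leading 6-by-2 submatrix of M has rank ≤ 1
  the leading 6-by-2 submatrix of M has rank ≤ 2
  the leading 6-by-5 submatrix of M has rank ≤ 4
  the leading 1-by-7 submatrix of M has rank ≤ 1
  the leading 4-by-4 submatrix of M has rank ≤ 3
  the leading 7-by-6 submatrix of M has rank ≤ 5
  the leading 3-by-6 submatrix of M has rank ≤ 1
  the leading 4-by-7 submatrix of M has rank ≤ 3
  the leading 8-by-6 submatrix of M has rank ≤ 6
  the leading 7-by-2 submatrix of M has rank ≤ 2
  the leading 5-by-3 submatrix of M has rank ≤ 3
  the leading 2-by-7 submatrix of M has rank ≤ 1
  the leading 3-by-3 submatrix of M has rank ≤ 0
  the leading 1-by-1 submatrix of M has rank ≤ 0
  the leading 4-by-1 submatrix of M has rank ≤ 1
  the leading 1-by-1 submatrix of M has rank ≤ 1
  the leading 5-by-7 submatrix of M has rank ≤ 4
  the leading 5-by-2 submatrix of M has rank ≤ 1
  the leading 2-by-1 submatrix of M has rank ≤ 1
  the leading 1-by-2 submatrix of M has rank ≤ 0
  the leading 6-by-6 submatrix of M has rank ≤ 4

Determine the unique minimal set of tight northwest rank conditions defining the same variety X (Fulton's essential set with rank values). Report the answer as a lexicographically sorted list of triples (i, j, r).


The tightest implied rank at each (i,j), from the 31 conditions:

  i=1: 0  0  0  1  1  1  1  1
  i=2: 0  0  0  1  1  1  1  2
  i=3: 0  0  0  1  1  1  2  3
  i=4: 1  1  1  2  2  2  3  4
  i=5: 1  1  2  3  3  3  4  5
  i=6: 1  1  2  3  4  4  5  6
  i=7: 1  2  3  4  5  5  6  7
  i=8: 1  2  3  4  5  6  7  8

second differences of R give the permutation w = (4, 8, 7, 1, 3, 5, 2, 6).

ℓ(w)=16; the 4 essential cells (i,j,r):

[(2, 7, 1), (3, 3, 0), (3, 6, 1), (6, 2, 1)]


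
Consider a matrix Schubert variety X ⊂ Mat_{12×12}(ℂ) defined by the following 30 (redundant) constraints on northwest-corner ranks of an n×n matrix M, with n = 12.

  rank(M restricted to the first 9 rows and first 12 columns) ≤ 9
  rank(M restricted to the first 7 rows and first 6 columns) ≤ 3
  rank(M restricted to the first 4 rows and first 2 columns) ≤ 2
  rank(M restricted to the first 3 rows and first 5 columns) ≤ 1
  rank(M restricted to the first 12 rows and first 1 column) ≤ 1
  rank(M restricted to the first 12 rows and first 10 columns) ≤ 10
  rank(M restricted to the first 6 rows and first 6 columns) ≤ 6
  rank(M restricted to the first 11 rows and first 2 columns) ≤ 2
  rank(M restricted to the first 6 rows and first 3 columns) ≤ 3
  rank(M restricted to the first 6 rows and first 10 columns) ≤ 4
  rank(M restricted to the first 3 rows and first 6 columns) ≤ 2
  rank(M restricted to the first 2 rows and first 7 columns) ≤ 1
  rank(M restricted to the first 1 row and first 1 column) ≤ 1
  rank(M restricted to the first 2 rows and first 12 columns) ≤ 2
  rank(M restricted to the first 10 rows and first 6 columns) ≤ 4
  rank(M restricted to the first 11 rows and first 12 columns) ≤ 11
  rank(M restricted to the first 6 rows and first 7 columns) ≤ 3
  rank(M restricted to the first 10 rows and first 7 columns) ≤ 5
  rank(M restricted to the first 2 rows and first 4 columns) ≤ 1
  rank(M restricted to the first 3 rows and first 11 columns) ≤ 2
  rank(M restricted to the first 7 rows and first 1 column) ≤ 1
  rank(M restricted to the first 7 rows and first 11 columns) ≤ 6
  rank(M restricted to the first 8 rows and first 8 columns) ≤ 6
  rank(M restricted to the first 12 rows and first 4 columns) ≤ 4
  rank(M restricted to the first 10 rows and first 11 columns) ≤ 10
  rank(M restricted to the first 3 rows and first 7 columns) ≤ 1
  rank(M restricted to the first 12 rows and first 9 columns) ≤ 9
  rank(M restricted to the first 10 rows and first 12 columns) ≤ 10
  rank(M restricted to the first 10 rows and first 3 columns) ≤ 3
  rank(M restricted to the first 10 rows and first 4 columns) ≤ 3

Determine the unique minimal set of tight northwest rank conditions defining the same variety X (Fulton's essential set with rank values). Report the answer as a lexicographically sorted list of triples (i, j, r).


Recovering R(i,j) via the rank-extension bound from the 30 conditions:

  1, 1, 1, 1, 1, 1, 1, 1, 1, 1, 1, 1
  1, 1, 1, 1, 1, 1, 1, 2, 2, 2, 2, 2
  1, 1, 1, 1, 1, 1, 1, 2, 2, 2, 2, 3
  1, 2, 2, 2, 2, 2, 2, 3, 3, 3, 3, 4
  1, 2, 3, 3, 3, 3, 3, 4, 4, 4, 4, 5
  1, 2, 3, 3, 3, 3, 3, 4, 4, 4, 5, 6
  1, 2, 3, 3, 3, 3, 4, 5, 5, 5, 6, 7
  1, 2, 3, 3, 4, 4, 5, 6, 6, 6, 7, 8
  1, 2, 3, 3, 4, 4, 5, 6, 7, 7, 8, 9
  1, 2, 3, 3, 4, 4, 5, 6, 7, 8, 9, 10
  1, 2, 3, 4, 5, 5, 6, 7, 8, 9, 10, 11
  1, 2, 3, 4, 5, 6, 7, 8, 9, 10, 11, 12

hence w(1..12) = (1, 8, 12, 2, 3, 11, 7, 5, 9, 10, 4, 6).

Fulton essential set (7 of the 29 Rothe cells):

[(3, 7, 1), (3, 11, 2), (6, 7, 3), (6, 10, 4), (7, 6, 3), (10, 4, 3), (10, 6, 4)]


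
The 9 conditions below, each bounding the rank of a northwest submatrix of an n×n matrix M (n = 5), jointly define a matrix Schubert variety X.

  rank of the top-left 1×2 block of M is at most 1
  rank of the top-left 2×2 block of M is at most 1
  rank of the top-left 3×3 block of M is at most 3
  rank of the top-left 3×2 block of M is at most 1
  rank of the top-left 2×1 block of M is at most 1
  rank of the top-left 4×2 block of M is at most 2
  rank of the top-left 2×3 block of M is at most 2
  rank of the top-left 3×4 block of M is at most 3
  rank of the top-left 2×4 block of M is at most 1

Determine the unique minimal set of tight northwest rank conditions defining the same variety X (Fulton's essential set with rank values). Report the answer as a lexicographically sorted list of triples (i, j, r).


Propagating the 9 rank bounds to every northwest block:

  row 1: 1  1  1  1  1
  row 2: 1  1  1  1  2
  row 3: 1  1  2  2  3
  row 4: 1  2  3  3  4
  row 5: 1  2  3  4  5

the unique w with this rank table is (1, 5, 3, 2, 4).

2 SE-corners of the 4-cell Rothe diagram give Ess(w):

[(2, 4, 1), (3, 2, 1)]


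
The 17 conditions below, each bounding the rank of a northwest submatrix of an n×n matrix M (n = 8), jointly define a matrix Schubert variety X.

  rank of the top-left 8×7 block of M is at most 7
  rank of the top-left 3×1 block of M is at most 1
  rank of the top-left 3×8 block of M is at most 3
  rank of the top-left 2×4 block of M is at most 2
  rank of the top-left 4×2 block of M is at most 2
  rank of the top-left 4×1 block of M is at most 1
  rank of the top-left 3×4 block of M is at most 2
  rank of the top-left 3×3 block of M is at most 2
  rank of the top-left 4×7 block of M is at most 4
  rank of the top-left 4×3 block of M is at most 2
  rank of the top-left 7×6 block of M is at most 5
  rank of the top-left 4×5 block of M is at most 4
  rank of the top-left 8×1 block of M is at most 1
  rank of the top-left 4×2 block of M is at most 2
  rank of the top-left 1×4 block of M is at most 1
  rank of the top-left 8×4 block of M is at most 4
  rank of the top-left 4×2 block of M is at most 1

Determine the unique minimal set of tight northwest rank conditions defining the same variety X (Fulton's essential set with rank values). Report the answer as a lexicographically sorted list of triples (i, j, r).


Recovering R(i,j) via the rank-extension bound from the 17 conditions:

  i=1: 1, 1, 1, 1, 1, 1, 1, 1
  i=2: 1, 1, 2, 2, 2, 2, 2, 2
  i=3: 1, 1, 2, 2, 3, 3, 3, 3
  i=4: 1, 1, 2, 3, 4, 4, 4, 4
  i=5: 1, 2, 3, 4, 5, 5, 5, 5
  i=6: 1, 2, 3, 4, 5, 5, 6, 6
  i=7: 1, 2, 3, 4, 5, 5, 6, 7
  i=8: 1, 2, 3, 4, 5, 6, 7, 8

reading off 1-entries of Δ²R: w = (1, 3, 5, 4, 2, 7, 8, 6).

Fulton essential set (3 of the 6 Rothe cells):

[(3, 4, 2), (4, 2, 1), (7, 6, 5)]


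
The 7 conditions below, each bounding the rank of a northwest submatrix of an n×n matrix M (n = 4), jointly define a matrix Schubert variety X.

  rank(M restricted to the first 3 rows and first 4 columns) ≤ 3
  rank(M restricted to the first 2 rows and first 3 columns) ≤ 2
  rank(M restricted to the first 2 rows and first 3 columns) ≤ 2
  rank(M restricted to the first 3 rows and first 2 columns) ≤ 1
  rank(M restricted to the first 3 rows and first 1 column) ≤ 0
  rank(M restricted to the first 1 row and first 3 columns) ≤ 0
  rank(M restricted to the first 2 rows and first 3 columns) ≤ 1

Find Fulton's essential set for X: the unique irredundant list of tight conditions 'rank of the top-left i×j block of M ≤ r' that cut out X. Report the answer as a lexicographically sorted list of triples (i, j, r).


Recovering R(i,j) via the rank-extension bound from the 7 conditions:

  row 1: 0, 0, 0, 1
  row 2: 0, 1, 1, 2
  row 3: 0, 1, 2, 3
  row 4: 1, 2, 3, 4

the unique w with this rank table is (4, 2, 3, 1).

Fulton essential set (2 of the 5 Rothe cells):

[(1, 3, 0), (3, 1, 0)]


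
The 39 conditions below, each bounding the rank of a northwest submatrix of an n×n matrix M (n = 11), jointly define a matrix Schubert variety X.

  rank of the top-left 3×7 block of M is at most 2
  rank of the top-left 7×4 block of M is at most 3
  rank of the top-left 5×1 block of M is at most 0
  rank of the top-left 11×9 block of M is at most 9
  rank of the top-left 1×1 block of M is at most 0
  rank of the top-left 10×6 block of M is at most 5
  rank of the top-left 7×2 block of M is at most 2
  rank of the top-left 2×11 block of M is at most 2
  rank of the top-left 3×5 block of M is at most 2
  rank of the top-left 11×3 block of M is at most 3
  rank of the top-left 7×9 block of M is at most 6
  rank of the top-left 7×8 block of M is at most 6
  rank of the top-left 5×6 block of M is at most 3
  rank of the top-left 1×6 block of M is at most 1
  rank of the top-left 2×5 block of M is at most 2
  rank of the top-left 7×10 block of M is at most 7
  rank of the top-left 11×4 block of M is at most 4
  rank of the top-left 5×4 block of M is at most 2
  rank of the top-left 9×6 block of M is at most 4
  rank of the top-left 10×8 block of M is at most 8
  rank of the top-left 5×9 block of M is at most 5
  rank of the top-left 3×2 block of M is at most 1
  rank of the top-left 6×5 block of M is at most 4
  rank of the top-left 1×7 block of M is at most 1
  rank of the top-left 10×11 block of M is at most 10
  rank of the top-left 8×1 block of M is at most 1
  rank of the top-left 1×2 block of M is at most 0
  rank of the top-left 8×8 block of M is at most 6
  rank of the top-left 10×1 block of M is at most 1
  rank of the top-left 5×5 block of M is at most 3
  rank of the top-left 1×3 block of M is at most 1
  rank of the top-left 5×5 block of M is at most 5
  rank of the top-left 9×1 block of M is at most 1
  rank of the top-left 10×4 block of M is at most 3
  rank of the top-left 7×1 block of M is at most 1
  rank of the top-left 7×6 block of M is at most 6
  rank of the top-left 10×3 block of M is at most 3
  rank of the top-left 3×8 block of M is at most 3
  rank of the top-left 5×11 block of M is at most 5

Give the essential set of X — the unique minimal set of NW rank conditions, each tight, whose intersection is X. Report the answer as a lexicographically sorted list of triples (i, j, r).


The tightest implied rank at each (i,j), from the 39 conditions:

  row 1: 0, 0, 1, 1, 1, 1, 1, 1, 1, 1, 1
  row 2: 0, 1, 2, 2, 2, 2, 2, 2, 2, 2, 2
  row 3: 0, 1, 2, 2, 2, 2, 2, 3, 3, 3, 3
  row 4: 0, 1, 2, 2, 3, 3, 3, 4, 4, 4, 4
  row 5: 0, 1, 2, 2, 3, 3, 4, 5, 5, 5, 5
  row 6: 1, 2, 3, 3, 4, 4, 5, 6, 6, 6, 6
  row 7: 1, 2, 3, 3, 4, 4, 5, 6, 6, 7, 7
  row 8: 1, 2, 3, 3, 4, 4, 5, 6, 7, 8, 8
  row 9: 1, 2, 3, 3, 4, 4, 5, 6, 7, 8, 9
  row 10: 1, 2, 3, 3, 4, 5, 6, 7, 8, 9, 10
  row 11: 1, 2, 3, 4, 5, 6, 7, 8, 9, 10, 11

reading off 1-entries of Δ²R: w = (3, 2, 8, 5, 7, 1, 10, 9, 11, 6, 4).

D(w) has 21 cells with 8 SE-corners; essential set:

[(1, 2, 0), (3, 7, 2), (5, 1, 0), (5, 4, 2), (5, 6, 3), (7, 9, 6), (9, 6, 4), (10, 4, 3)]


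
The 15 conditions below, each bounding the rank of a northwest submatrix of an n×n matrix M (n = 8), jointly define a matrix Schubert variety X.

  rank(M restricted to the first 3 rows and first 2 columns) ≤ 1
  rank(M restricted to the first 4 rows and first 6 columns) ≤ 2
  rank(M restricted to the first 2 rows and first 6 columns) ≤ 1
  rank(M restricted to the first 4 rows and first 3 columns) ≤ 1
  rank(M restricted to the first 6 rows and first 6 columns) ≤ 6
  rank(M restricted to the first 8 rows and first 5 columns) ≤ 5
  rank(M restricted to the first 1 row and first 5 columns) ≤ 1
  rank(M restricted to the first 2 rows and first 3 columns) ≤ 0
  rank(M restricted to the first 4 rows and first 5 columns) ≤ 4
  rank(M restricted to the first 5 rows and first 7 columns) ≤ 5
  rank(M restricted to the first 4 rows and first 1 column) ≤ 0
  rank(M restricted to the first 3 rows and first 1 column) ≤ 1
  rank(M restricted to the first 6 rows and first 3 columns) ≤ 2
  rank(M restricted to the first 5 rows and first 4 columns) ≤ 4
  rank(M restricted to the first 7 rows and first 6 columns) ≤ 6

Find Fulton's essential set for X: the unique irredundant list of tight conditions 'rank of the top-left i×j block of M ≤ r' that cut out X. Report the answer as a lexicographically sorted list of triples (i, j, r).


Rank table r_w(8×8) implied by the 15 constraints:

  row 1: 0  0  0  1  1  1  1  1
  row 2: 0  0  0  1  1  1  2  2
  row 3: 0  1  1  2  2  2  3  3
  row 4: 0  1  1  2  2  2  3  4
  row 5: 1  2  2  3  3  3  4  5
  row 6: 1  2  2  3  4  4  5  6
  row 7: 1  2  3  4  5  5  6  7
  row 8: 1  2  3  4  5  6  7  8

reading off 1-entries of Δ²R: w = (4, 7, 2, 8, 1, 5, 3, 6).

6 SE-corners of the 14-cell Rothe diagram give Ess(w):

[(2, 3, 0), (2, 6, 1), (4, 1, 0), (4, 3, 1), (4, 6, 2), (6, 3, 2)]


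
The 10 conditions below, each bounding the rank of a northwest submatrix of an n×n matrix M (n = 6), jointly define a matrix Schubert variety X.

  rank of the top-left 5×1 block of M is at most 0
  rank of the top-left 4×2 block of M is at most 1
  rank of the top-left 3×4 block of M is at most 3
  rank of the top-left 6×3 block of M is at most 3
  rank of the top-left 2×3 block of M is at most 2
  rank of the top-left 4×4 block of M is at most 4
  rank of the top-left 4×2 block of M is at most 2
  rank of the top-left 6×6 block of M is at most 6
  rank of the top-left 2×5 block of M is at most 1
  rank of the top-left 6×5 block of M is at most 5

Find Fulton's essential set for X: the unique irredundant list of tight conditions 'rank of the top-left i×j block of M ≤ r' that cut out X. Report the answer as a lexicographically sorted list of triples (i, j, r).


The tightest implied rank at each (i,j), from the 10 conditions:

  i=1: 0  1  1  1  1  1
  i=2: 0  1  1  1  1  2
  i=3: 0  1  2  2  2  3
  i=4: 0  1  2  3  3  4
  i=5: 0  1  2  3  4  5
  i=6: 1  2  3  4  5  6

giving w = (2, 6, 3, 4, 5, 1) via Δ²R.

|D(w)|=8, |Ess(w)|=2:

[(2, 5, 1), (5, 1, 0)]


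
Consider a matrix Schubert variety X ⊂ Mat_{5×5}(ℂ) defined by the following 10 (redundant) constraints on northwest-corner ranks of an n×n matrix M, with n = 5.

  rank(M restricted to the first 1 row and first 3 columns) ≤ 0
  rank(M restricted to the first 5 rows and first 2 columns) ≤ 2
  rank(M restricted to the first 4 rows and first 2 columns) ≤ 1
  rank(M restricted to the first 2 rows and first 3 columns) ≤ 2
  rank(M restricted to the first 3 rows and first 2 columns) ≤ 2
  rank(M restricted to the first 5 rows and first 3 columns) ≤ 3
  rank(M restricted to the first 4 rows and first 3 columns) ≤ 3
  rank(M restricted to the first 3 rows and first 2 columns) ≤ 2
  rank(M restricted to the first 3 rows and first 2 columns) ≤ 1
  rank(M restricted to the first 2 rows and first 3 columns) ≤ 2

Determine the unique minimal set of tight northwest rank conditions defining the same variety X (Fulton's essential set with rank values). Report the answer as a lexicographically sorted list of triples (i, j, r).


Propagating the 10 rank bounds to every northwest block:

  i=1: 0  0  0  1  1
  i=2: 1  1  1  2  2
  i=3: 1  1  2  3  3
  i=4: 1  1  2  3  4
  i=5: 1  2  3  4  5

the unique w with this rank table is (4, 1, 3, 5, 2).

Fulton essential set (2 of the 5 Rothe cells):

[(1, 3, 0), (4, 2, 1)]


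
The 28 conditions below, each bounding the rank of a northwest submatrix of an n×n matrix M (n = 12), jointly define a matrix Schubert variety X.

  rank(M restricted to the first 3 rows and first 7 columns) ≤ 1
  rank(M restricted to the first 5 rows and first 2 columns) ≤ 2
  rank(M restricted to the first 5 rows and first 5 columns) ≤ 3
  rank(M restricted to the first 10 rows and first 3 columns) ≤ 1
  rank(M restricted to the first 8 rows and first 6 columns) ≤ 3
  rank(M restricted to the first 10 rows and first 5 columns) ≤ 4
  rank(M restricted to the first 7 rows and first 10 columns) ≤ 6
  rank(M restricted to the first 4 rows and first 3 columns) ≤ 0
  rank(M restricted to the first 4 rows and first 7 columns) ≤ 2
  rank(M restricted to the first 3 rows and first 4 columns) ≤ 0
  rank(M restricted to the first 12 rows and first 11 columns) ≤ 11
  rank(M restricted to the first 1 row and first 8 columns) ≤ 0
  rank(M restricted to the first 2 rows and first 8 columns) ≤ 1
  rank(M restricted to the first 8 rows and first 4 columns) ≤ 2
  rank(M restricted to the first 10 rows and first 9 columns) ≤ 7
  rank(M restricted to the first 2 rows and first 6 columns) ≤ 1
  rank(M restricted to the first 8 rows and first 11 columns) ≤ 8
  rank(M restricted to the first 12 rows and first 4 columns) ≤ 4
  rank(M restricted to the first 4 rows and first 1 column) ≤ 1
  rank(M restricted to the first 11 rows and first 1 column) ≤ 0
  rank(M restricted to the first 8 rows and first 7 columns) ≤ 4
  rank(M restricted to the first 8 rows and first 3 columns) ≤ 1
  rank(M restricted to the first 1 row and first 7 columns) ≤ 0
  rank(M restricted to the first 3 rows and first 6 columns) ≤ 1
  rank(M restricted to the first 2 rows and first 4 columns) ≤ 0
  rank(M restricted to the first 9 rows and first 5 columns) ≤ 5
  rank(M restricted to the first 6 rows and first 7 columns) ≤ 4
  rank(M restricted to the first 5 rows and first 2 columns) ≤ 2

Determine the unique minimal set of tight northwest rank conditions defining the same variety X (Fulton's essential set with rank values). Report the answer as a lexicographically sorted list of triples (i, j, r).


The tightest implied rank at each (i,j), from the 28 conditions:

  R[1]: 0, 0, 0, 0, 0, 0, 0, 0, 1, 1, 1, 1
  R[2]: 0, 0, 0, 0, 1, 1, 1, 1, 2, 2, 2, 2
  R[3]: 0, 0, 0, 0, 1, 1, 1, 2, 3, 3, 3, 3
  R[4]: 0, 0, 0, 1, 2, 2, 2, 3, 4, 4, 4, 4
  R[5]: 0, 1, 1, 2, 3, 3, 3, 4, 5, 5, 5, 5
  R[6]: 0, 1, 1, 2, 3, 3, 4, 5, 6, 6, 6, 6
  R[7]: 0, 1, 1, 2, 3, 3, 4, 5, 6, 6, 7, 7
  R[8]: 0, 1, 1, 2, 3, 3, 4, 5, 6, 7, 8, 8
  R[9]: 0, 1, 1, 2, 3, 4, 5, 6, 7, 8, 9, 9
  R[10]: 0, 1, 1, 2, 3, 4, 5, 6, 7, 8, 9, 10
  R[11]: 0, 1, 2, 3, 4, 5, 6, 7, 8, 9, 10, 11
  R[12]: 1, 2, 3, 4, 5, 6, 7, 8, 9, 10, 11, 12

reading off 1-entries of Δ²R: w = (9, 5, 8, 4, 2, 7, 11, 10, 6, 12, 3, 1).

D(w) has 37 cells with 8 SE-corners; essential set:

[(1, 8, 0), (3, 4, 0), (3, 7, 1), (4, 3, 0), (7, 10, 6), (8, 6, 3), (10, 3, 1), (11, 1, 0)]


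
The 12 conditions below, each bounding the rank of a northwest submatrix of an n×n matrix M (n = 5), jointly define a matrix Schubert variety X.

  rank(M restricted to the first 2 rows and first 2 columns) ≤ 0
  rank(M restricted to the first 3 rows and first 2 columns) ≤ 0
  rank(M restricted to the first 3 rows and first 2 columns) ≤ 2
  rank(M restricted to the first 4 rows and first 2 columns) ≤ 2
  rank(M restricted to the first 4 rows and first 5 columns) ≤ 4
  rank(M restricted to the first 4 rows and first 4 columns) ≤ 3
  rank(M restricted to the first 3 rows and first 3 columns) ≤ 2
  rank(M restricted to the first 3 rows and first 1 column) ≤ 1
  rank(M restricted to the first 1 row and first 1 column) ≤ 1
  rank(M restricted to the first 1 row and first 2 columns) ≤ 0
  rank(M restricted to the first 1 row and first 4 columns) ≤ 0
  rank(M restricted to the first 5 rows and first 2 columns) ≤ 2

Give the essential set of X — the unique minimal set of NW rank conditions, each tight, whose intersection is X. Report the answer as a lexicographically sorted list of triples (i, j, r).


The tightest implied rank at each (i,j), from the 12 conditions:

  i=1: 0 | 0 | 0 | 0 | 1
  i=2: 0 | 0 | 1 | 1 | 2
  i=3: 0 | 0 | 1 | 2 | 3
  i=4: 1 | 1 | 2 | 3 | 4
  i=5: 1 | 2 | 3 | 4 | 5

giving w = (5, 3, 4, 1, 2) via Δ²R.

D(w) has 8 cells with 2 SE-corners; essential set:

[(1, 4, 0), (3, 2, 0)]


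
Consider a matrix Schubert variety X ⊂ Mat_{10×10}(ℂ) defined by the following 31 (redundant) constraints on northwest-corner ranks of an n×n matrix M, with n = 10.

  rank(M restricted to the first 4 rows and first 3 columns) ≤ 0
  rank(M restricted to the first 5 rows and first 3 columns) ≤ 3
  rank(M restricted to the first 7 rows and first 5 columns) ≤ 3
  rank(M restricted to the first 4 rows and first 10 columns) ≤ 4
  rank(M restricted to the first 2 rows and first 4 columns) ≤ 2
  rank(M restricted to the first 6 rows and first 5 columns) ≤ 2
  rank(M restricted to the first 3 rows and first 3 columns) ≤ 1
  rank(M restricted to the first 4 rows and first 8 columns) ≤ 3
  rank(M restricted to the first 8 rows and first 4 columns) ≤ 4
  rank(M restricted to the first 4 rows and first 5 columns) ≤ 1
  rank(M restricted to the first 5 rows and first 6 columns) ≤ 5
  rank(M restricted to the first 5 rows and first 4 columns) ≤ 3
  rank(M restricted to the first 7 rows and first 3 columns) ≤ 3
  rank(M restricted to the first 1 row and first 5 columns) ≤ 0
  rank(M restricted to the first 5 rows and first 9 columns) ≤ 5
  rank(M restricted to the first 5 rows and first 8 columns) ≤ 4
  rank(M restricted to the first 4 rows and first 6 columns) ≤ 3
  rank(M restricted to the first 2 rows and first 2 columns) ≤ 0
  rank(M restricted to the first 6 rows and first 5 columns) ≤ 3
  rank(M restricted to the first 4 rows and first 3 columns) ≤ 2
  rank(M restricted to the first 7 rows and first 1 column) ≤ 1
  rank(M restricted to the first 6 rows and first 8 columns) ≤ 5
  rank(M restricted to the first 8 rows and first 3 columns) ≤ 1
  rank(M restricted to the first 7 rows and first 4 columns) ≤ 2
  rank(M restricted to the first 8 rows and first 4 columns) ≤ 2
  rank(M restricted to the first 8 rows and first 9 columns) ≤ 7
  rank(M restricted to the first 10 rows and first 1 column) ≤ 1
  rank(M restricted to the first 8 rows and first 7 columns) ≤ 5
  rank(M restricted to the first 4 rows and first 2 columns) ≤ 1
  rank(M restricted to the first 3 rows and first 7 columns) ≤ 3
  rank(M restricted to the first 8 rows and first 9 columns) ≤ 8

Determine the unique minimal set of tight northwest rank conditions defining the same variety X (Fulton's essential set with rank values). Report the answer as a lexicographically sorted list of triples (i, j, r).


The tightest implied rank at each (i,j), from the 31 conditions:

  row 1: 0 0 0 0 0 1 1 1 1 1
  row 2: 0 0 0 1 1 2 2 2 2 2
  row 3: 0 0 0 1 1 2 3 3 3 3
  row 4: 0 0 0 1 1 2 3 3 4 4
  row 5: 1 1 1 2 2 3 4 4 5 5
  row 6: 1 1 1 2 2 3 4 5 6 6
  row 7: 1 1 1 2 3 4 5 6 7 7
  row 8: 1 1 1 2 3 4 5 6 7 8
  row 9: 1 2 2 3 4 5 6 7 8 9
  row 10: 1 2 3 4 5 6 7 8 9 10

hence w(1..10) = (6, 4, 7, 9, 1, 8, 5, 10, 2, 3).

Fulton essential set (6 of the 24 Rothe cells):

[(1, 5, 0), (4, 3, 0), (4, 5, 1), (4, 8, 3), (6, 5, 2), (8, 3, 1)]


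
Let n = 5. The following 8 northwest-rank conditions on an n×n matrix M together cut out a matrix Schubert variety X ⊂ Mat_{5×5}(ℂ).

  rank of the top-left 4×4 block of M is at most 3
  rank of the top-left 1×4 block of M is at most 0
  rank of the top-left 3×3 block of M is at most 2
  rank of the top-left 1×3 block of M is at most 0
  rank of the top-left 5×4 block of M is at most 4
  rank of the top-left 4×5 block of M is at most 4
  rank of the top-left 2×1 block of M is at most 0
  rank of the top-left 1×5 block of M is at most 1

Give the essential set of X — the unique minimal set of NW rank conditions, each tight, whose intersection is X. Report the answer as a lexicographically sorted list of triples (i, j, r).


Computing R[i][j] = min implied NW-rank bound (n=5, 8 conditions):

  R[1]: 0, 0, 0, 0, 1
  R[2]: 0, 1, 1, 1, 2
  R[3]: 1, 2, 2, 2, 3
  R[4]: 1, 2, 3, 3, 4
  R[5]: 1, 2, 3, 4, 5

reading off 1-entries of Δ²R: w = (5, 2, 1, 3, 4).

Rothe diagram D(w) (5 cells), 2 SE-corners (essential conditions):

[(1, 4, 0), (2, 1, 0)]


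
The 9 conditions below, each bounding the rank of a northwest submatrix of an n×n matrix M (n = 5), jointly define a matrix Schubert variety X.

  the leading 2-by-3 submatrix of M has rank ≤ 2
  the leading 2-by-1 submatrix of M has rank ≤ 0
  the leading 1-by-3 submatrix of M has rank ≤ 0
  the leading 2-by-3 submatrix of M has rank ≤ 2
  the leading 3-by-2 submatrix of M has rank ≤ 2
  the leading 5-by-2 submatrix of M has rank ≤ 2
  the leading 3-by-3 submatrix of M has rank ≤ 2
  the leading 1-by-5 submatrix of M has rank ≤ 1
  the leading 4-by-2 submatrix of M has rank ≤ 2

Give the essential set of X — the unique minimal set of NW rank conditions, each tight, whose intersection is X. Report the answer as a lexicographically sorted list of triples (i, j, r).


Propagating the 9 rank bounds to every northwest block:

  R[1]: 0 | 0 | 0 | 1 | 1
  R[2]: 0 | 1 | 1 | 2 | 2
  R[3]: 1 | 2 | 2 | 3 | 3
  R[4]: 1 | 2 | 3 | 4 | 4
  R[5]: 1 | 2 | 3 | 4 | 5

second differences of R give the permutation w = (4, 2, 1, 3, 5).

Fulton essential set (2 of the 4 Rothe cells):

[(1, 3, 0), (2, 1, 0)]


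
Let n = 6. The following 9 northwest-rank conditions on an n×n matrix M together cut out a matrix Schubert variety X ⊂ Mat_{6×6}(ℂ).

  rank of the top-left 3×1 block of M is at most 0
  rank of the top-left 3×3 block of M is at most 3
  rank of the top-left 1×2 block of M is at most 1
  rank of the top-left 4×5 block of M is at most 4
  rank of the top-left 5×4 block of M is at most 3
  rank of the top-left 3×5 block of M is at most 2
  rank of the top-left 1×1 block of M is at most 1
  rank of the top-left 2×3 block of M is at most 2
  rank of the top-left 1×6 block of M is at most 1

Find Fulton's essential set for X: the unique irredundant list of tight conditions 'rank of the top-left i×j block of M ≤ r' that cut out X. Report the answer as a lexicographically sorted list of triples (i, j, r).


Recovering R(i,j) via the rank-extension bound from the 9 conditions:

  R[1]: 0 | 1 | 1 | 1 | 1 | 1
  R[2]: 0 | 1 | 2 | 2 | 2 | 2
  R[3]: 0 | 1 | 2 | 2 | 2 | 3
  R[4]: 1 | 2 | 3 | 3 | 3 | 4
  R[5]: 1 | 2 | 3 | 3 | 4 | 5
  R[6]: 1 | 2 | 3 | 4 | 5 | 6

giving w = (2, 3, 6, 1, 5, 4) via Δ²R.

ℓ(w)=6; the 3 essential cells (i,j,r):

[(3, 1, 0), (3, 5, 2), (5, 4, 3)]


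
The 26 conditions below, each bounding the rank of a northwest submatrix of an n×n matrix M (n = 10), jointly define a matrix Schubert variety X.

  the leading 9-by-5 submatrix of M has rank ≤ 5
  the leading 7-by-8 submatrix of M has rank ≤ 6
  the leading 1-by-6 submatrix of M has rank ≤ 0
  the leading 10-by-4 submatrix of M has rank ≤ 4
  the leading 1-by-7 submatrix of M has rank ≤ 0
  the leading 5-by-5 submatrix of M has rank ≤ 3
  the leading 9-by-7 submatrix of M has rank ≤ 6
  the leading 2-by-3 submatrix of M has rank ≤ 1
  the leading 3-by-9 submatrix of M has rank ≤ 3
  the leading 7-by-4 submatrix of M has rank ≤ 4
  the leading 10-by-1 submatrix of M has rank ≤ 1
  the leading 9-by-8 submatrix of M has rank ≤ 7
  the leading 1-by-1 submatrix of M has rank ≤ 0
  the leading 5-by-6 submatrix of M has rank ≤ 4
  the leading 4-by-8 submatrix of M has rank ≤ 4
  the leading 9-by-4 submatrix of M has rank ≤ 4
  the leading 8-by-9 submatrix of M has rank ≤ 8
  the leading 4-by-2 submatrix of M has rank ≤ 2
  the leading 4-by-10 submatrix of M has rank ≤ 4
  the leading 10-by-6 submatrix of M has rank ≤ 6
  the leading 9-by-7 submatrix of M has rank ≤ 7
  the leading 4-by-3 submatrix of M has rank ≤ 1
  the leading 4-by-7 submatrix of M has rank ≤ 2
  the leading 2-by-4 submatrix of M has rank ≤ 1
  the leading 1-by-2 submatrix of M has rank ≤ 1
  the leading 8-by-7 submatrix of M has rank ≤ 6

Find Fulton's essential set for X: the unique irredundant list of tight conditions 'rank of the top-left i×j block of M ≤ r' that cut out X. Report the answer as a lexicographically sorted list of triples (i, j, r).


Propagating the 26 rank bounds to every northwest block:

  0, 0, 0, 0, 0, 0, 0, 1, 1, 1
  1, 1, 1, 1, 1, 1, 1, 2, 2, 2
  1, 1, 1, 2, 2, 2, 2, 3, 3, 3
  1, 1, 1, 2, 2, 2, 2, 3, 4, 4
  1, 2, 2, 3, 3, 3, 3, 4, 5, 5
  1, 2, 3, 4, 4, 4, 4, 5, 6, 6
  1, 2, 3, 4, 5, 5, 5, 6, 7, 7
  1, 2, 3, 4, 5, 6, 6, 7, 8, 8
  1, 2, 3, 4, 5, 6, 6, 7, 8, 9
  1, 2, 3, 4, 5, 6, 7, 8, 9, 10

giving w = (8, 1, 4, 9, 2, 3, 5, 6, 10, 7) via Δ²R.

|D(w)|=15, |Ess(w)|=4:

[(1, 7, 0), (4, 3, 1), (4, 7, 2), (9, 7, 6)]
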